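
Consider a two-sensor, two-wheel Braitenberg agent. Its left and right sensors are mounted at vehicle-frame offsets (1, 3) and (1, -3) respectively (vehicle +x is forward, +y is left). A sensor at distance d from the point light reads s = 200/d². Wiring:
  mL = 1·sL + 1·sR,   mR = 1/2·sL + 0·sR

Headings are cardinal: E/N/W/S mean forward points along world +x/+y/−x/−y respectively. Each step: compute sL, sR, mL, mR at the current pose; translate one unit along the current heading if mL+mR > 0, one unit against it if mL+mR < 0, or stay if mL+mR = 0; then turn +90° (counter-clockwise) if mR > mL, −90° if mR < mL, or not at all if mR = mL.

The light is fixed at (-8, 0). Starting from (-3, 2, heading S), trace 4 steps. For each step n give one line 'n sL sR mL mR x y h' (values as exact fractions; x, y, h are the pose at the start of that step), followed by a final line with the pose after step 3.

0 40/13 40 560/13 20/13 -3 2 S
1 10 25/4 65/4 5 -3 1 W
2 40 200/53 2320/53 20 -4 1 N
3 4 100/13 152/13 2 -4 2 E
final -3 2 S

n=0: pose=(-3,2,S); sL=40/13, sR=40; mL=560/13, mR=20/13; mL+mR=580/13 → advance +1; mR−mL=-540/13 → turn -1·90°
n=1: pose=(-3,1,W); sL=10, sR=25/4; mL=65/4, mR=5; mL+mR=85/4 → advance +1; mR−mL=-45/4 → turn -1·90°
n=2: pose=(-4,1,N); sL=40, sR=200/53; mL=2320/53, mR=20; mL+mR=3380/53 → advance +1; mR−mL=-1260/53 → turn -1·90°
n=3: pose=(-4,2,E); sL=4, sR=100/13; mL=152/13, mR=2; mL+mR=178/13 → advance +1; mR−mL=-126/13 → turn -1·90°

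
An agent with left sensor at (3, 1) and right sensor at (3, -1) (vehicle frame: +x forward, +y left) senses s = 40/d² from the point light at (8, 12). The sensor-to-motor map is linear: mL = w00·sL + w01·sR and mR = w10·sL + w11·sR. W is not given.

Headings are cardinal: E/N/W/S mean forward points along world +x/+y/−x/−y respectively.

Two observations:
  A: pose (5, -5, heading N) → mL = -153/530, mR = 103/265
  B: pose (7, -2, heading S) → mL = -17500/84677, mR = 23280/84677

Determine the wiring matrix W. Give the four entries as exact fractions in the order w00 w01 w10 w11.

-1 -1/2 1 1

obs A: pose=(5,-5,N) → sL=10/53, sR=1/5, mL=-153/530, mR=103/265
obs B: pose=(7,-2,S) → sL=40/289, sR=40/293, mL=-17500/84677, mR=23280/84677
sensor matrix S = [[10/53, 1/5], [40/289, 40/293]]; det S = -8632/4487881
solve [mL_A; mL_B] = S·[w00; w01] and [mR_A; mR_B] = S·[w10; w11]:
  w00 = -1, w01 = -1/2, w10 = 1, w11 = 1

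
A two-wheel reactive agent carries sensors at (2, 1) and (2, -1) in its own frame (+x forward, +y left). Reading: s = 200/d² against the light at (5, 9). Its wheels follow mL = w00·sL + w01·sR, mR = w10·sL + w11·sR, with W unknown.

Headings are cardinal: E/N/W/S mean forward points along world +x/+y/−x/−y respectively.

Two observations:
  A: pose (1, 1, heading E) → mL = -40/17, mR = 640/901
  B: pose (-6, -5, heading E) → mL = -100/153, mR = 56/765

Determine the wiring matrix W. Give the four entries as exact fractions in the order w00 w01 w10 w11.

0 -1 1/2 -1/2

obs A: pose=(1,1,E) → sL=200/53, sR=40/17, mL=-40/17, mR=640/901
obs B: pose=(-6,-5,E) → sL=4/5, sR=100/153, mL=-100/153, mR=56/765
sensor matrix S = [[200/53, 40/17], [4/5, 100/153]]; det S = 4736/8109
solve [mL_A; mL_B] = S·[w00; w01] and [mR_A; mR_B] = S·[w10; w11]:
  w00 = 0, w01 = -1, w10 = 1/2, w11 = -1/2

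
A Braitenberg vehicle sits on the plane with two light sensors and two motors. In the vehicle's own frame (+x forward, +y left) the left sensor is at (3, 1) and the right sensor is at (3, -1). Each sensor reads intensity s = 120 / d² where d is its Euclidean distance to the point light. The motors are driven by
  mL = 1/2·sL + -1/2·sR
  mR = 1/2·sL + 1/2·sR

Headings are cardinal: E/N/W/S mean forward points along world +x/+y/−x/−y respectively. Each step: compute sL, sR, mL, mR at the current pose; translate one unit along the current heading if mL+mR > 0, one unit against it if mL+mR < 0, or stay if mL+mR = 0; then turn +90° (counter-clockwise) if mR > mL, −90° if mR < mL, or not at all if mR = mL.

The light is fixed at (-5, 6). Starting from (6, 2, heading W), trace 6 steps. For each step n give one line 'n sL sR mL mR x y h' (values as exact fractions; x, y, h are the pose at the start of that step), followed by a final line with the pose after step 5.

n=0: pose=(6,2,W); sL=120/89, sR=120/73; mL=-960/6497, mR=9720/6497; mL+mR=120/89 → advance +1; mR−mL=120/73 → turn +1·90°
n=1: pose=(5,2,S); sL=12/17, sR=12/13; mL=-24/221, mR=180/221; mL+mR=12/17 → advance +1; mR−mL=12/13 → turn +1·90°
n=2: pose=(5,1,E); sL=24/37, sR=24/41; mL=48/1517, mR=936/1517; mL+mR=24/37 → advance +1; mR−mL=24/41 → turn +1·90°
n=3: pose=(6,1,N); sL=15/13, sR=30/37; mL=165/962, mR=945/962; mL+mR=15/13 → advance +1; mR−mL=30/37 → turn +1·90°
n=4: pose=(6,2,W); sL=120/89, sR=120/73; mL=-960/6497, mR=9720/6497; mL+mR=120/89 → advance +1; mR−mL=120/73 → turn +1·90°
n=5: pose=(5,2,S); sL=12/17, sR=12/13; mL=-24/221, mR=180/221; mL+mR=12/17 → advance +1; mR−mL=12/13 → turn +1·90°

0 120/89 120/73 -960/6497 9720/6497 6 2 W
1 12/17 12/13 -24/221 180/221 5 2 S
2 24/37 24/41 48/1517 936/1517 5 1 E
3 15/13 30/37 165/962 945/962 6 1 N
4 120/89 120/73 -960/6497 9720/6497 6 2 W
5 12/17 12/13 -24/221 180/221 5 2 S
final 5 1 E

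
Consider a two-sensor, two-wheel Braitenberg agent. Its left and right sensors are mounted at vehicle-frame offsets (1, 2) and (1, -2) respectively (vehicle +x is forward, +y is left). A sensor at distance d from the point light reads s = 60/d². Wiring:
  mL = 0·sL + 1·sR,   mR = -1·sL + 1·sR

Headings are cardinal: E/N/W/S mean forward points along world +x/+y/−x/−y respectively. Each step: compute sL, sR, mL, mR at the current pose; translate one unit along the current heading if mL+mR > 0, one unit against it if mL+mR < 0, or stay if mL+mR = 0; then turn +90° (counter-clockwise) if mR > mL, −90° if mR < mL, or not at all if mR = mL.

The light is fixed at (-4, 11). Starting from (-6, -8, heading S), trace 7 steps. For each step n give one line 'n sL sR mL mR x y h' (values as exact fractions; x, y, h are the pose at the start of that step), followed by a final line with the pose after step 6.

n=0: pose=(-6,-8,S); sL=3/20, sR=15/104; mL=15/104, mR=-3/520; mL+mR=9/65 → advance +1; mR−mL=-3/20 → turn -1·90°
n=1: pose=(-6,-9,W); sL=60/493, sR=20/111; mL=20/111, mR=3200/54723; mL+mR=13060/54723 → advance +1; mR−mL=-60/493 → turn -1·90°
n=2: pose=(-7,-9,N); sL=30/193, sR=30/181; mL=30/181, mR=360/34933; mL+mR=6150/34933 → advance +1; mR−mL=-30/193 → turn -1·90°
n=3: pose=(-7,-8,E); sL=60/293, sR=12/89; mL=12/89, mR=-1824/26077; mL+mR=1692/26077 → advance +1; mR−mL=-60/293 → turn -1·90°
n=4: pose=(-6,-8,S); sL=3/20, sR=15/104; mL=15/104, mR=-3/520; mL+mR=9/65 → advance +1; mR−mL=-3/20 → turn -1·90°
n=5: pose=(-6,-9,W); sL=60/493, sR=20/111; mL=20/111, mR=3200/54723; mL+mR=13060/54723 → advance +1; mR−mL=-60/493 → turn -1·90°
n=6: pose=(-7,-9,N); sL=30/193, sR=30/181; mL=30/181, mR=360/34933; mL+mR=6150/34933 → advance +1; mR−mL=-30/193 → turn -1·90°

0 3/20 15/104 15/104 -3/520 -6 -8 S
1 60/493 20/111 20/111 3200/54723 -6 -9 W
2 30/193 30/181 30/181 360/34933 -7 -9 N
3 60/293 12/89 12/89 -1824/26077 -7 -8 E
4 3/20 15/104 15/104 -3/520 -6 -8 S
5 60/493 20/111 20/111 3200/54723 -6 -9 W
6 30/193 30/181 30/181 360/34933 -7 -9 N
final -7 -8 E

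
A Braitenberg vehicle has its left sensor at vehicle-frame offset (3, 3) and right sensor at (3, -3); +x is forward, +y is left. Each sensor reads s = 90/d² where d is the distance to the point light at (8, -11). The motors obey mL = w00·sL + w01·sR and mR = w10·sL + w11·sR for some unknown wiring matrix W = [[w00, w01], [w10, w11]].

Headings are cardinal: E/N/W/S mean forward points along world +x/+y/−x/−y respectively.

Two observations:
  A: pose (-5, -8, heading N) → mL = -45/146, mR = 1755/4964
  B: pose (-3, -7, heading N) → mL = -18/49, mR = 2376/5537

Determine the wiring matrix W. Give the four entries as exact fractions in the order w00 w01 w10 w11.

-1 0 -1 1

obs A: pose=(-5,-8,N) → sL=45/146, sR=45/68, mL=-45/146, mR=1755/4964
obs B: pose=(-3,-7,N) → sL=18/49, sR=90/113, mL=-18/49, mR=2376/5537
sensor matrix S = [[45/146, 45/68], [18/49, 90/113]]; det S = 32805/13742834
solve [mL_A; mL_B] = S·[w00; w01] and [mR_A; mR_B] = S·[w10; w11]:
  w00 = -1, w01 = 0, w10 = -1, w11 = 1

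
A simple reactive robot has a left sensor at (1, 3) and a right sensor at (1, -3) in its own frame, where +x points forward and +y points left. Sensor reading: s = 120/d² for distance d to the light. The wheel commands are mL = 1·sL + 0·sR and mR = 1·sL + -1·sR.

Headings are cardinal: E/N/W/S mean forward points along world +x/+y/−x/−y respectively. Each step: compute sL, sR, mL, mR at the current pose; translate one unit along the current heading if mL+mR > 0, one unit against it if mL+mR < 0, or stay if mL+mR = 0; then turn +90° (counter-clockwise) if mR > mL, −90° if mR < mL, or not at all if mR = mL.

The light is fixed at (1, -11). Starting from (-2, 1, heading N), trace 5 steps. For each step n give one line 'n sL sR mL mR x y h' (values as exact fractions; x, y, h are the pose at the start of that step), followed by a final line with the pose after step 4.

n=0: pose=(-2,1,N); sL=24/41, sR=120/169; mL=24/41, mR=-864/6929; mL+mR=3192/6929 → advance +1; mR−mL=-120/169 → turn -1·90°
n=1: pose=(-2,2,E); sL=6/13, sR=15/13; mL=6/13, mR=-9/13; mL+mR=-3/13 → advance -1; mR−mL=-15/13 → turn -1·90°
n=2: pose=(-3,2,S); sL=24/29, sR=120/193; mL=24/29, mR=1152/5597; mL+mR=5784/5597 → advance +1; mR−mL=-120/193 → turn -1·90°
n=3: pose=(-3,1,W); sL=60/53, sR=12/25; mL=60/53, mR=864/1325; mL+mR=2364/1325 → advance +1; mR−mL=-12/25 → turn -1·90°
n=4: pose=(-4,1,N); sL=120/233, sR=120/173; mL=120/233, mR=-7200/40309; mL+mR=13560/40309 → advance +1; mR−mL=-120/173 → turn -1·90°

0 24/41 120/169 24/41 -864/6929 -2 1 N
1 6/13 15/13 6/13 -9/13 -2 2 E
2 24/29 120/193 24/29 1152/5597 -3 2 S
3 60/53 12/25 60/53 864/1325 -3 1 W
4 120/233 120/173 120/233 -7200/40309 -4 1 N
final -4 2 E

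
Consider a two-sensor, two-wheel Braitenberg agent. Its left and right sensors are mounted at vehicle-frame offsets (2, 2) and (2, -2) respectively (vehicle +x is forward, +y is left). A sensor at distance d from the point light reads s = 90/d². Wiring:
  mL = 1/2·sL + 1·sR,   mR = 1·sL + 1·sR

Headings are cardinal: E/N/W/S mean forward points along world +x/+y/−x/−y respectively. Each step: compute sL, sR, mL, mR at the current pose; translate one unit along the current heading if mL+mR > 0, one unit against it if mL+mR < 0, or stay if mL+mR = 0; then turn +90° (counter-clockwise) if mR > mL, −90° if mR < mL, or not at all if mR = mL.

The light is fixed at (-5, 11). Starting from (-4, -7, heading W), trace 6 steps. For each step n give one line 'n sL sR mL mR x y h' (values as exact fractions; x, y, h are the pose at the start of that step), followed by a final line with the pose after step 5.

n=0: pose=(-4,-7,W); sL=90/401, sR=90/257; mL=47655/103057, mR=59220/103057; mL+mR=106875/103057 → advance +1; mR−mL=45/401 → turn +1·90°
n=1: pose=(-5,-7,S); sL=45/202, sR=45/202; mL=135/404, mR=45/101; mL+mR=315/404 → advance +1; mR−mL=45/404 → turn +1·90°
n=2: pose=(-5,-8,E); sL=90/293, sR=18/89; mL=9279/26077, mR=13284/26077; mL+mR=22563/26077 → advance +1; mR−mL=45/293 → turn +1·90°
n=3: pose=(-4,-8,N); sL=9/29, sR=45/149; mL=3951/8642, mR=2646/4321; mL+mR=9243/8642 → advance +1; mR−mL=9/58 → turn +1·90°
n=4: pose=(-4,-7,W); sL=90/401, sR=90/257; mL=47655/103057, mR=59220/103057; mL+mR=106875/103057 → advance +1; mR−mL=45/401 → turn +1·90°
n=5: pose=(-5,-7,S); sL=45/202, sR=45/202; mL=135/404, mR=45/101; mL+mR=315/404 → advance +1; mR−mL=45/404 → turn +1·90°

0 90/401 90/257 47655/103057 59220/103057 -4 -7 W
1 45/202 45/202 135/404 45/101 -5 -7 S
2 90/293 18/89 9279/26077 13284/26077 -5 -8 E
3 9/29 45/149 3951/8642 2646/4321 -4 -8 N
4 90/401 90/257 47655/103057 59220/103057 -4 -7 W
5 45/202 45/202 135/404 45/101 -5 -7 S
final -5 -8 E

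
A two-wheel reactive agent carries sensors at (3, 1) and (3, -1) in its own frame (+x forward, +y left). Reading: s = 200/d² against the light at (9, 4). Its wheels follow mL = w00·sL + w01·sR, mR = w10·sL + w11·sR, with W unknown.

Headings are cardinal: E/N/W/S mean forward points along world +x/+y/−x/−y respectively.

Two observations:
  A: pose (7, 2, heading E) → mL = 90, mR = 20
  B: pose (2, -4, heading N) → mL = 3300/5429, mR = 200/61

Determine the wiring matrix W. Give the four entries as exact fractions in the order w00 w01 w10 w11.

1 -1/2 0 1

obs A: pose=(7,2,E) → sL=100, sR=20, mL=90, mR=20
obs B: pose=(2,-4,N) → sL=200/89, sR=200/61, mL=3300/5429, mR=200/61
sensor matrix S = [[100, 20], [200/89, 200/61]]; det S = 1536000/5429
solve [mL_A; mL_B] = S·[w00; w01] and [mR_A; mR_B] = S·[w10; w11]:
  w00 = 1, w01 = -1/2, w10 = 0, w11 = 1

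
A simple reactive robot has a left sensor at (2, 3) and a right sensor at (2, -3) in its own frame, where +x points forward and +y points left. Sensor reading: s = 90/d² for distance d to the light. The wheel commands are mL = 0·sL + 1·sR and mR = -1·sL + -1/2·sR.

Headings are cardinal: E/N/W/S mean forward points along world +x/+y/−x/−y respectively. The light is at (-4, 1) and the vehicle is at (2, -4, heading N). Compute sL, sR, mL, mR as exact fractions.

left sensor world pos  = (-1, -2); dL² = 18
right sensor world pos = (5, -2); dR² = 90
sL = 90/18 = 5
sR = 90/90 = 1
mL = 0·sL + 1·sR = 1
mR = -1·sL + -1/2·sR = -11/2

5 1 1 -11/2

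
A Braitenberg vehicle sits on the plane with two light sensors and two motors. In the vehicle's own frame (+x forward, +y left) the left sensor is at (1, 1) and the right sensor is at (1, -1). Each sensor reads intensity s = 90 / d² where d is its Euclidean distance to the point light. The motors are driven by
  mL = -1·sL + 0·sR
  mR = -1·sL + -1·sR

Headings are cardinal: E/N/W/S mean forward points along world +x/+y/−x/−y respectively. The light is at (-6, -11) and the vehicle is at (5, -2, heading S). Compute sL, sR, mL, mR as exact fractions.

left sensor world pos  = (6, -3); dL² = 208
right sensor world pos = (4, -3); dR² = 164
sL = 90/208 = 45/104
sR = 90/164 = 45/82
mL = -1·sL + 0·sR = -45/104
mR = -1·sL + -1·sR = -4185/4264

45/104 45/82 -45/104 -4185/4264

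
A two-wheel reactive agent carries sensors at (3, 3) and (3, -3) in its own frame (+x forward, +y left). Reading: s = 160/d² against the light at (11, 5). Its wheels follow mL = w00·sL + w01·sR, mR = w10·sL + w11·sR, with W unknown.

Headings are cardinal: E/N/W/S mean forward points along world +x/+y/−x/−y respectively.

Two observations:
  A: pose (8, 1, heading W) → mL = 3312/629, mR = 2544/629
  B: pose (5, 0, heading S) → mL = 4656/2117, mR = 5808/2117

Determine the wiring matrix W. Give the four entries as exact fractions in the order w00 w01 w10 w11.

1/2 1 1 1/2

obs A: pose=(8,1,W) → sL=32/17, sR=160/37, mL=3312/629, mR=2544/629
obs B: pose=(5,0,S) → sL=160/73, sR=32/29, mL=4656/2117, mR=5808/2117
sensor matrix S = [[32/17, 160/37], [160/73, 32/29]]; det S = -9854976/1331593
solve [mL_A; mL_B] = S·[w00; w01] and [mR_A; mR_B] = S·[w10; w11]:
  w00 = 1/2, w01 = 1, w10 = 1, w11 = 1/2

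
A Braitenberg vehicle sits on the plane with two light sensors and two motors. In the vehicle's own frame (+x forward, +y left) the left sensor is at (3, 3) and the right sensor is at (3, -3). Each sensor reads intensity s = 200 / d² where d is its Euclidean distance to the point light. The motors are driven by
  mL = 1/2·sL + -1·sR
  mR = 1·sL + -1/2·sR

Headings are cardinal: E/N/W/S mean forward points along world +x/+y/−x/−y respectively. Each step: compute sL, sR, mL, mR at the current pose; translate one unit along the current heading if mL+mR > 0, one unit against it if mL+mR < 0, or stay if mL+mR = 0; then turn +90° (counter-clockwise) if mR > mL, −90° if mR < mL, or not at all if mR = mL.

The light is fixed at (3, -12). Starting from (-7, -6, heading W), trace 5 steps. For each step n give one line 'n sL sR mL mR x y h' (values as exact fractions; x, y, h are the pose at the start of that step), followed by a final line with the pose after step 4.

0 100/89 4/5 -106/445 322/445 -7 -6 W
1 200/73 40/41 1180/2993 6740/2993 -8 -6 S
2 25/16 50/17 -1175/544 25/272 -8 -7 E
3 200/289 40/29 -8660/8381 20/8381 -9 -7 N
4 100/113 100/137 -4450/15481 8050/15481 -9 -8 W
final -10 -8 S

n=0: pose=(-7,-6,W); sL=100/89, sR=4/5; mL=-106/445, mR=322/445; mL+mR=216/445 → advance +1; mR−mL=428/445 → turn +1·90°
n=1: pose=(-8,-6,S); sL=200/73, sR=40/41; mL=1180/2993, mR=6740/2993; mL+mR=7920/2993 → advance +1; mR−mL=5560/2993 → turn +1·90°
n=2: pose=(-8,-7,E); sL=25/16, sR=50/17; mL=-1175/544, mR=25/272; mL+mR=-1125/544 → advance -1; mR−mL=1225/544 → turn +1·90°
n=3: pose=(-9,-7,N); sL=200/289, sR=40/29; mL=-8660/8381, mR=20/8381; mL+mR=-8640/8381 → advance -1; mR−mL=8680/8381 → turn +1·90°
n=4: pose=(-9,-8,W); sL=100/113, sR=100/137; mL=-4450/15481, mR=8050/15481; mL+mR=3600/15481 → advance +1; mR−mL=12500/15481 → turn +1·90°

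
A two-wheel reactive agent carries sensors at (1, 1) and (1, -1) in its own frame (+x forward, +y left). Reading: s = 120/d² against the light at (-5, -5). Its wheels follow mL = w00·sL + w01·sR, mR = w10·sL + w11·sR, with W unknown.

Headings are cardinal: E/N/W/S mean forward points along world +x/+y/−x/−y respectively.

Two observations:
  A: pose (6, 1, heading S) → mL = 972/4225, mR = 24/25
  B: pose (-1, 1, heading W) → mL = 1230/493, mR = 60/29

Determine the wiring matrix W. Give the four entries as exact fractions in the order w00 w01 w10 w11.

1 -1/2 0 1

obs A: pose=(6,1,S) → sL=120/169, sR=24/25, mL=972/4225, mR=24/25
obs B: pose=(-1,1,W) → sL=60/17, sR=60/29, mL=1230/493, mR=60/29
sensor matrix S = [[120/169, 24/25], [60/17, 60/29]]; det S = -799488/416585
solve [mL_A; mL_B] = S·[w00; w01] and [mR_A; mR_B] = S·[w10; w11]:
  w00 = 1, w01 = -1/2, w10 = 0, w11 = 1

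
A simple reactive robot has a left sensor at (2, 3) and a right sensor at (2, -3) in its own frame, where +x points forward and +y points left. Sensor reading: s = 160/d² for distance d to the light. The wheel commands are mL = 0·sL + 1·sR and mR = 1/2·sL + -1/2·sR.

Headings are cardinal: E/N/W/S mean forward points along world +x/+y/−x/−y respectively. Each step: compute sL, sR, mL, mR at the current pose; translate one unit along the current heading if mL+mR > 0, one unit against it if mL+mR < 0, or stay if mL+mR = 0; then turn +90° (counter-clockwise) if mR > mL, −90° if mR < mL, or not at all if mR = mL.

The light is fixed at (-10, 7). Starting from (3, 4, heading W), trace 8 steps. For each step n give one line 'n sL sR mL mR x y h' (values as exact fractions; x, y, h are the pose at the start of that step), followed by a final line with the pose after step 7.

n=0: pose=(3,4,W); sL=160/157, sR=160/121; mL=160/121, mR=-2880/18997; mL+mR=22240/18997 → advance +1; mR−mL=-28000/18997 → turn -1·90°
n=1: pose=(2,4,N); sL=80/41, sR=80/113; mL=80/113, mR=2880/4633; mL+mR=6160/4633 → advance +1; mR−mL=-400/4633 → turn -1·90°
n=2: pose=(2,5,E); sL=160/197, sR=160/221; mL=160/221, mR=1920/43537; mL+mR=33440/43537 → advance +1; mR−mL=-29600/43537 → turn -1·90°
n=3: pose=(3,5,S); sL=10/17, sR=40/29; mL=40/29, mR=-195/493; mL+mR=485/493 → advance +1; mR−mL=-875/493 → turn -1·90°
n=4: pose=(3,4,W); sL=160/157, sR=160/121; mL=160/121, mR=-2880/18997; mL+mR=22240/18997 → advance +1; mR−mL=-28000/18997 → turn -1·90°
n=5: pose=(2,4,N); sL=80/41, sR=80/113; mL=80/113, mR=2880/4633; mL+mR=6160/4633 → advance +1; mR−mL=-400/4633 → turn -1·90°
n=6: pose=(2,5,E); sL=160/197, sR=160/221; mL=160/221, mR=1920/43537; mL+mR=33440/43537 → advance +1; mR−mL=-29600/43537 → turn -1·90°
n=7: pose=(3,5,S); sL=10/17, sR=40/29; mL=40/29, mR=-195/493; mL+mR=485/493 → advance +1; mR−mL=-875/493 → turn -1·90°

0 160/157 160/121 160/121 -2880/18997 3 4 W
1 80/41 80/113 80/113 2880/4633 2 4 N
2 160/197 160/221 160/221 1920/43537 2 5 E
3 10/17 40/29 40/29 -195/493 3 5 S
4 160/157 160/121 160/121 -2880/18997 3 4 W
5 80/41 80/113 80/113 2880/4633 2 4 N
6 160/197 160/221 160/221 1920/43537 2 5 E
7 10/17 40/29 40/29 -195/493 3 5 S
final 3 4 W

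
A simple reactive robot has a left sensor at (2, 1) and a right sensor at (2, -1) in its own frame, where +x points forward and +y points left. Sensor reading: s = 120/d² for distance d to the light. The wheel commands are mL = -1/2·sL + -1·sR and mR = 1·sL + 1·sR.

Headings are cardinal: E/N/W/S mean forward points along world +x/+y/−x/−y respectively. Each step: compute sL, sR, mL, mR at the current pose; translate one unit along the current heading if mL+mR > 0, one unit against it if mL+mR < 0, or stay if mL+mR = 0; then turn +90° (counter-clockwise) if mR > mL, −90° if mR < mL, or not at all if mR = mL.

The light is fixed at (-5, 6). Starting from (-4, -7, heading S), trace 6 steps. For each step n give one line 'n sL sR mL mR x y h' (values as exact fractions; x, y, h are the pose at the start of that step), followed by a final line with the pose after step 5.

n=0: pose=(-4,-7,S); sL=120/229, sR=8/15; mL=-2732/3435, mR=3632/3435; mL+mR=60/229 → advance +1; mR−mL=6364/3435 → turn +1·90°
n=1: pose=(-4,-8,E); sL=60/89, sR=20/39; mL=-2950/3471, mR=4120/3471; mL+mR=30/89 → advance +1; mR−mL=7070/3471 → turn +1·90°
n=2: pose=(-3,-8,N); sL=24/29, sR=40/51; mL=-1772/1479, mR=2384/1479; mL+mR=12/29 → advance +1; mR−mL=4156/1479 → turn +1·90°
n=3: pose=(-3,-7,W); sL=30/49, sR=5/6; mL=-335/294, mR=425/294; mL+mR=15/49 → advance +1; mR−mL=380/147 → turn +1·90°
n=4: pose=(-4,-7,S); sL=120/229, sR=8/15; mL=-2732/3435, mR=3632/3435; mL+mR=60/229 → advance +1; mR−mL=6364/3435 → turn +1·90°
n=5: pose=(-4,-8,E); sL=60/89, sR=20/39; mL=-2950/3471, mR=4120/3471; mL+mR=30/89 → advance +1; mR−mL=7070/3471 → turn +1·90°

0 120/229 8/15 -2732/3435 3632/3435 -4 -7 S
1 60/89 20/39 -2950/3471 4120/3471 -4 -8 E
2 24/29 40/51 -1772/1479 2384/1479 -3 -8 N
3 30/49 5/6 -335/294 425/294 -3 -7 W
4 120/229 8/15 -2732/3435 3632/3435 -4 -7 S
5 60/89 20/39 -2950/3471 4120/3471 -4 -8 E
final -3 -8 N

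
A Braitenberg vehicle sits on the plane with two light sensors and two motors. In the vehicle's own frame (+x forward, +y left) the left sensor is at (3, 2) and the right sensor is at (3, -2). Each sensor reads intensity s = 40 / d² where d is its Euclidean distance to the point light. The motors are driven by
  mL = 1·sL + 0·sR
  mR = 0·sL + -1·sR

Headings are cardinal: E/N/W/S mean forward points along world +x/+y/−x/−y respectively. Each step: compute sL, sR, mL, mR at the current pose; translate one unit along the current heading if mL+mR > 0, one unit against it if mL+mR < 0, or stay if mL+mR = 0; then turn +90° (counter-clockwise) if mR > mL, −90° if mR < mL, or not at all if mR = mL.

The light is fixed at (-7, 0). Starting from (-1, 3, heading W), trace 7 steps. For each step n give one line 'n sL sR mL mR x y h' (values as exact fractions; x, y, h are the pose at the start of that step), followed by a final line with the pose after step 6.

n=0: pose=(-1,3,W); sL=4, sR=20/17; mL=4, mR=-20/17; mL+mR=48/17 → advance +1; mR−mL=-88/17 → turn -1·90°
n=1: pose=(-2,3,N); sL=8/9, sR=8/17; mL=8/9, mR=-8/17; mL+mR=64/153 → advance +1; mR−mL=-208/153 → turn -1·90°
n=2: pose=(-2,4,E); sL=2/5, sR=10/17; mL=2/5, mR=-10/17; mL+mR=-16/85 → advance -1; mR−mL=-84/85 → turn -1·90°
n=3: pose=(-3,4,S); sL=40/37, sR=8; mL=40/37, mR=-8; mL+mR=-256/37 → advance -1; mR−mL=-336/37 → turn -1·90°
n=4: pose=(-3,5,W); sL=4, sR=4/5; mL=4, mR=-4/5; mL+mR=16/5 → advance +1; mR−mL=-24/5 → turn -1·90°
n=5: pose=(-4,5,N); sL=8/13, sR=40/89; mL=8/13, mR=-40/89; mL+mR=192/1157 → advance +1; mR−mL=-1232/1157 → turn -1·90°
n=6: pose=(-4,6,E); sL=2/5, sR=10/13; mL=2/5, mR=-10/13; mL+mR=-24/65 → advance -1; mR−mL=-76/65 → turn -1·90°

0 4 20/17 4 -20/17 -1 3 W
1 8/9 8/17 8/9 -8/17 -2 3 N
2 2/5 10/17 2/5 -10/17 -2 4 E
3 40/37 8 40/37 -8 -3 4 S
4 4 4/5 4 -4/5 -3 5 W
5 8/13 40/89 8/13 -40/89 -4 5 N
6 2/5 10/13 2/5 -10/13 -4 6 E
final -5 6 S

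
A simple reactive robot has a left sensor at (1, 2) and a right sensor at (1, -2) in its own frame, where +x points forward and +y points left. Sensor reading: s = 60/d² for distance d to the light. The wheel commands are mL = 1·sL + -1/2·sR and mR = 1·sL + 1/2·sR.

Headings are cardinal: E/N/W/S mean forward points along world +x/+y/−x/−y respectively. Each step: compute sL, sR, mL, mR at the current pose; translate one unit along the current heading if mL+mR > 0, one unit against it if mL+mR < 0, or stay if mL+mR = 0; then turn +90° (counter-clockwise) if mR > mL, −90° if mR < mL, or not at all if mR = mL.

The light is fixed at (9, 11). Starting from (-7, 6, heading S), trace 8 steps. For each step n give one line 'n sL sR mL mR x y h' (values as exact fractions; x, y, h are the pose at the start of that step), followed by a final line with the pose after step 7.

n=0: pose=(-7,6,S); sL=15/58, sR=1/6; mL=61/348, mR=119/348; mL+mR=15/29 → advance +1; mR−mL=1/6 → turn +1·90°
n=1: pose=(-7,5,E); sL=60/241, sR=60/289; mL=10110/69649, mR=24570/69649; mL+mR=120/241 → advance +1; mR−mL=60/289 → turn +1·90°
n=2: pose=(-6,5,N); sL=30/157, sR=30/97; mL=555/15229, mR=5265/15229; mL+mR=60/157 → advance +1; mR−mL=30/97 → turn +1·90°
n=3: pose=(-6,6,W); sL=12/61, sR=12/53; mL=270/3233, mR=1002/3233; mL+mR=24/61 → advance +1; mR−mL=12/53 → turn +1·90°
n=4: pose=(-7,6,S); sL=15/58, sR=1/6; mL=61/348, mR=119/348; mL+mR=15/29 → advance +1; mR−mL=1/6 → turn +1·90°
n=5: pose=(-7,5,E); sL=60/241, sR=60/289; mL=10110/69649, mR=24570/69649; mL+mR=120/241 → advance +1; mR−mL=60/289 → turn +1·90°
n=6: pose=(-6,5,N); sL=30/157, sR=30/97; mL=555/15229, mR=5265/15229; mL+mR=60/157 → advance +1; mR−mL=30/97 → turn +1·90°
n=7: pose=(-6,6,W); sL=12/61, sR=12/53; mL=270/3233, mR=1002/3233; mL+mR=24/61 → advance +1; mR−mL=12/53 → turn +1·90°

0 15/58 1/6 61/348 119/348 -7 6 S
1 60/241 60/289 10110/69649 24570/69649 -7 5 E
2 30/157 30/97 555/15229 5265/15229 -6 5 N
3 12/61 12/53 270/3233 1002/3233 -6 6 W
4 15/58 1/6 61/348 119/348 -7 6 S
5 60/241 60/289 10110/69649 24570/69649 -7 5 E
6 30/157 30/97 555/15229 5265/15229 -6 5 N
7 12/61 12/53 270/3233 1002/3233 -6 6 W
final -7 6 S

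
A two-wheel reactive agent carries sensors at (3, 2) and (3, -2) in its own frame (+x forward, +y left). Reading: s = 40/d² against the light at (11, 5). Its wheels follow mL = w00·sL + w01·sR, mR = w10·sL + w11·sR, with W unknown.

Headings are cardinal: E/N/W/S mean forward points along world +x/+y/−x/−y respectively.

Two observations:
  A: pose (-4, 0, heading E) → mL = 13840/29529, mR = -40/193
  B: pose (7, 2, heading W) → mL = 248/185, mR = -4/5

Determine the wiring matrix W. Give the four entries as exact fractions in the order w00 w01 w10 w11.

1 1 0 -1

obs A: pose=(-4,0,E) → sL=40/153, sR=40/193, mL=13840/29529, mR=-40/193
obs B: pose=(7,2,W) → sL=20/37, sR=4/5, mL=248/185, mR=-4/5
sensor matrix S = [[40/153, 40/193], [20/37, 4/5]]; det S = 106112/1092573
solve [mL_A; mL_B] = S·[w00; w01] and [mR_A; mR_B] = S·[w10; w11]:
  w00 = 1, w01 = 1, w10 = 0, w11 = -1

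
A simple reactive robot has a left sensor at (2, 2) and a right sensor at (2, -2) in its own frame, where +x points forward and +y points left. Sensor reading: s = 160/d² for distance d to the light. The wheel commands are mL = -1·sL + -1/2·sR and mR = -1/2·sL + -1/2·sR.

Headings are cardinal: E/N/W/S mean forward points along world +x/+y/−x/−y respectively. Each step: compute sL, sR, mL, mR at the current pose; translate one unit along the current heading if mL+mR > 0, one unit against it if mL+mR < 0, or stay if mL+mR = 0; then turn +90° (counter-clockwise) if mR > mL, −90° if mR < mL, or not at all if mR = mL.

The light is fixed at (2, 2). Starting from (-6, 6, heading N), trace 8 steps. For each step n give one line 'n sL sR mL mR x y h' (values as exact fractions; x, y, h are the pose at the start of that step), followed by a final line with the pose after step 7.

0 20/17 20/9 -350/153 -260/153 -6 6 N
1 160/101 32/25 -5616/2525 -3616/2525 -6 5 W
2 80/13 80/41 -3800/533 -2160/533 -5 5 S
3 160/61 160/29 -9520/1769 -7200/1769 -5 6 E
4 20/17 20/9 -350/153 -260/153 -6 6 N
5 160/101 32/25 -5616/2525 -3616/2525 -6 5 W
6 80/13 80/41 -3800/533 -2160/533 -5 5 S
7 160/61 160/29 -9520/1769 -7200/1769 -5 6 E
final -6 6 N

n=0: pose=(-6,6,N); sL=20/17, sR=20/9; mL=-350/153, mR=-260/153; mL+mR=-610/153 → advance -1; mR−mL=10/17 → turn +1·90°
n=1: pose=(-6,5,W); sL=160/101, sR=32/25; mL=-5616/2525, mR=-3616/2525; mL+mR=-9232/2525 → advance -1; mR−mL=80/101 → turn +1·90°
n=2: pose=(-5,5,S); sL=80/13, sR=80/41; mL=-3800/533, mR=-2160/533; mL+mR=-5960/533 → advance -1; mR−mL=40/13 → turn +1·90°
n=3: pose=(-5,6,E); sL=160/61, sR=160/29; mL=-9520/1769, mR=-7200/1769; mL+mR=-16720/1769 → advance -1; mR−mL=80/61 → turn +1·90°
n=4: pose=(-6,6,N); sL=20/17, sR=20/9; mL=-350/153, mR=-260/153; mL+mR=-610/153 → advance -1; mR−mL=10/17 → turn +1·90°
n=5: pose=(-6,5,W); sL=160/101, sR=32/25; mL=-5616/2525, mR=-3616/2525; mL+mR=-9232/2525 → advance -1; mR−mL=80/101 → turn +1·90°
n=6: pose=(-5,5,S); sL=80/13, sR=80/41; mL=-3800/533, mR=-2160/533; mL+mR=-5960/533 → advance -1; mR−mL=40/13 → turn +1·90°
n=7: pose=(-5,6,E); sL=160/61, sR=160/29; mL=-9520/1769, mR=-7200/1769; mL+mR=-16720/1769 → advance -1; mR−mL=80/61 → turn +1·90°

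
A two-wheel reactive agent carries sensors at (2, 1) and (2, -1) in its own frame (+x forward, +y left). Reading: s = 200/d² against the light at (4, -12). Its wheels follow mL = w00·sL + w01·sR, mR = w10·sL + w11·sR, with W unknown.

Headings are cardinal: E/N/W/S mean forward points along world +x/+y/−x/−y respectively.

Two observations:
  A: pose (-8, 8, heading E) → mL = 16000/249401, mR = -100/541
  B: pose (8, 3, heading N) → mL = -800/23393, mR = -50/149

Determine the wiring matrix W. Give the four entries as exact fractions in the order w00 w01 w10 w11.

obs A: pose=(-8,8,E) → sL=200/541, sR=200/461, mL=16000/249401, mR=-100/541
obs B: pose=(8,3,N) → sL=100/149, sR=100/157, mL=-800/23393, mR=-50/149
sensor matrix S = [[200/541, 200/461], [100/149, 100/157]]; det S = -324960000/5834237593
solve [mL_A; mL_B] = S·[w00; w01] and [mR_A; mR_B] = S·[w10; w11]:
  w00 = -1, w01 = 1, w10 = -1/2, w11 = 0

-1 1 -1/2 0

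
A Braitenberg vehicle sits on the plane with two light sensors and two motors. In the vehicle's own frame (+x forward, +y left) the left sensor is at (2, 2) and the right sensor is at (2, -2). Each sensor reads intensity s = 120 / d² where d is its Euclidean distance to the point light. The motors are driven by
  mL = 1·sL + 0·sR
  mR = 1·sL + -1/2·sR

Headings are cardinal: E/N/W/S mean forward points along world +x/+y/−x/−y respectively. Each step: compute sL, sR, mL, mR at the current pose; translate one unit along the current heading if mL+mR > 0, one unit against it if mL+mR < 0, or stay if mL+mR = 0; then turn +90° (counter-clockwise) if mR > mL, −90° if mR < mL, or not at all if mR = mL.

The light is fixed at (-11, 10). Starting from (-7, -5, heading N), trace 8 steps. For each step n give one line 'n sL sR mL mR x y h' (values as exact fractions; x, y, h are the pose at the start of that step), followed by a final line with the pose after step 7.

0 120/173 24/41 120/173 2844/7093 -7 -5 N
1 2/3 30/73 2/3 101/219 -7 -4 E
2 24/61 24/53 24/61 540/3233 -6 -4 S
3 60/149 60/89 60/149 870/13261 -6 -5 W
4 120/173 24/41 120/173 2844/7093 -7 -5 N
5 2/3 30/73 2/3 101/219 -7 -4 E
6 24/61 24/53 24/61 540/3233 -6 -4 S
7 60/149 60/89 60/149 870/13261 -6 -5 W
final -7 -5 N

n=0: pose=(-7,-5,N); sL=120/173, sR=24/41; mL=120/173, mR=2844/7093; mL+mR=7764/7093 → advance +1; mR−mL=-12/41 → turn -1·90°
n=1: pose=(-7,-4,E); sL=2/3, sR=30/73; mL=2/3, mR=101/219; mL+mR=247/219 → advance +1; mR−mL=-15/73 → turn -1·90°
n=2: pose=(-6,-4,S); sL=24/61, sR=24/53; mL=24/61, mR=540/3233; mL+mR=1812/3233 → advance +1; mR−mL=-12/53 → turn -1·90°
n=3: pose=(-6,-5,W); sL=60/149, sR=60/89; mL=60/149, mR=870/13261; mL+mR=6210/13261 → advance +1; mR−mL=-30/89 → turn -1·90°
n=4: pose=(-7,-5,N); sL=120/173, sR=24/41; mL=120/173, mR=2844/7093; mL+mR=7764/7093 → advance +1; mR−mL=-12/41 → turn -1·90°
n=5: pose=(-7,-4,E); sL=2/3, sR=30/73; mL=2/3, mR=101/219; mL+mR=247/219 → advance +1; mR−mL=-15/73 → turn -1·90°
n=6: pose=(-6,-4,S); sL=24/61, sR=24/53; mL=24/61, mR=540/3233; mL+mR=1812/3233 → advance +1; mR−mL=-12/53 → turn -1·90°
n=7: pose=(-6,-5,W); sL=60/149, sR=60/89; mL=60/149, mR=870/13261; mL+mR=6210/13261 → advance +1; mR−mL=-30/89 → turn -1·90°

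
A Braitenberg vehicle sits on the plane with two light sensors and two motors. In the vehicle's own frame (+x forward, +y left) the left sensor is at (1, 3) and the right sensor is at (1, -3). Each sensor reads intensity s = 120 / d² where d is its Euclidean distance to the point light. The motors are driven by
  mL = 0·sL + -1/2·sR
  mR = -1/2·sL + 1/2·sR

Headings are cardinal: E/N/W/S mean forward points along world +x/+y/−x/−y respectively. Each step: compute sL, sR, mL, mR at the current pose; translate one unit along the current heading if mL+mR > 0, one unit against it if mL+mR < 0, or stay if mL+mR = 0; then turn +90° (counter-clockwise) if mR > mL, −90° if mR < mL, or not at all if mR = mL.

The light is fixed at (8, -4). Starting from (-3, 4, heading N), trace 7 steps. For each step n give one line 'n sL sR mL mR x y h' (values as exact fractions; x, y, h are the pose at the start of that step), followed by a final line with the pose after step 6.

0 120/277 24/29 -12/29 1584/8033 -3 4 N
1 3/4 30/61 -15/61 -63/488 -3 3 W
2 24/17 24/41 -12/41 -288/697 -2 3 S
3 60/73 60/121 -30/121 -1440/8833 -2 4 W
4 24/17 120/193 -60/193 -1296/3281 -1 4 S
5 15/17 30/61 -15/61 -405/2074 -1 5 W
6 120/89 24/37 -12/37 -1152/3293 0 5 S
final 0 6 W

n=0: pose=(-3,4,N); sL=120/277, sR=24/29; mL=-12/29, mR=1584/8033; mL+mR=-60/277 → advance -1; mR−mL=4908/8033 → turn +1·90°
n=1: pose=(-3,3,W); sL=3/4, sR=30/61; mL=-15/61, mR=-63/488; mL+mR=-3/8 → advance -1; mR−mL=57/488 → turn +1·90°
n=2: pose=(-2,3,S); sL=24/17, sR=24/41; mL=-12/41, mR=-288/697; mL+mR=-12/17 → advance -1; mR−mL=-84/697 → turn -1·90°
n=3: pose=(-2,4,W); sL=60/73, sR=60/121; mL=-30/121, mR=-1440/8833; mL+mR=-30/73 → advance -1; mR−mL=750/8833 → turn +1·90°
n=4: pose=(-1,4,S); sL=24/17, sR=120/193; mL=-60/193, mR=-1296/3281; mL+mR=-12/17 → advance -1; mR−mL=-276/3281 → turn -1·90°
n=5: pose=(-1,5,W); sL=15/17, sR=30/61; mL=-15/61, mR=-405/2074; mL+mR=-15/34 → advance -1; mR−mL=105/2074 → turn +1·90°
n=6: pose=(0,5,S); sL=120/89, sR=24/37; mL=-12/37, mR=-1152/3293; mL+mR=-60/89 → advance -1; mR−mL=-84/3293 → turn -1·90°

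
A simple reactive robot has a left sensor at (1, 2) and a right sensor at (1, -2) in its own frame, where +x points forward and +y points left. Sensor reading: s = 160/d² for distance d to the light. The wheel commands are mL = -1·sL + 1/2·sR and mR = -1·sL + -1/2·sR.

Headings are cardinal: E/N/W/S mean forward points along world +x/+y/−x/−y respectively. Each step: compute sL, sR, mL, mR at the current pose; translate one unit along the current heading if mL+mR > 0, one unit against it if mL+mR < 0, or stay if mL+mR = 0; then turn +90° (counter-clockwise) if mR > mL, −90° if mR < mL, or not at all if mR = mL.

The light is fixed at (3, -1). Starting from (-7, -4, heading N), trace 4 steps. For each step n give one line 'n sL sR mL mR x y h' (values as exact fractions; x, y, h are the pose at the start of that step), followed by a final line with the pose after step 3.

n=0: pose=(-7,-4,N); sL=40/37, sR=40/17; mL=60/629, mR=-1420/629; mL+mR=-80/37 → advance -1; mR−mL=-40/17 → turn -1·90°
n=1: pose=(-7,-5,E); sL=32/17, sR=160/117; mL=-2384/1989, mR=-5104/1989; mL+mR=-64/17 → advance -1; mR−mL=-160/117 → turn -1·90°
n=2: pose=(-8,-5,S); sL=80/53, sR=80/97; mL=-5640/5141, mR=-9880/5141; mL+mR=-160/53 → advance -1; mR−mL=-80/97 → turn -1·90°
n=3: pose=(-8,-4,W); sL=160/169, sR=32/29; mL=-1936/4901, mR=-7344/4901; mL+mR=-320/169 → advance -1; mR−mL=-32/29 → turn -1·90°

0 40/37 40/17 60/629 -1420/629 -7 -4 N
1 32/17 160/117 -2384/1989 -5104/1989 -7 -5 E
2 80/53 80/97 -5640/5141 -9880/5141 -8 -5 S
3 160/169 32/29 -1936/4901 -7344/4901 -8 -4 W
final -7 -4 N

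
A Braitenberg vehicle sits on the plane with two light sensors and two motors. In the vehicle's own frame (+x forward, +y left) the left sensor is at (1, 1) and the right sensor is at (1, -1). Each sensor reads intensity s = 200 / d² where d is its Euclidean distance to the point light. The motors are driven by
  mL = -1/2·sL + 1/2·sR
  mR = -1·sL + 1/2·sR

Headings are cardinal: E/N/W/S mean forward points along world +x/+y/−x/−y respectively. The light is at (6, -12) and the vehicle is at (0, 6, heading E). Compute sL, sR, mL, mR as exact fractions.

100/193 100/157 1800/30301 -6050/30301

left sensor world pos  = (1, 7); dL² = 386
right sensor world pos = (1, 5); dR² = 314
sL = 200/386 = 100/193
sR = 200/314 = 100/157
mL = -1/2·sL + 1/2·sR = 1800/30301
mR = -1·sL + 1/2·sR = -6050/30301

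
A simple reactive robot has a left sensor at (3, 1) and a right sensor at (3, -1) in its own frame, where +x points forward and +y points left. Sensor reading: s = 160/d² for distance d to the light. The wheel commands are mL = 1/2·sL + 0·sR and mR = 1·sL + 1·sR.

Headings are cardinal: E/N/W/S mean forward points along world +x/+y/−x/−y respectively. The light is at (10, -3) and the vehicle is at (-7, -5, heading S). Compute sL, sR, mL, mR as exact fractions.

left sensor world pos  = (-6, -8); dL² = 281
right sensor world pos = (-8, -8); dR² = 349
sL = 160/281 = 160/281
sR = 160/349 = 160/349
mL = 1/2·sL + 0·sR = 80/281
mR = 1·sL + 1·sR = 100800/98069

160/281 160/349 80/281 100800/98069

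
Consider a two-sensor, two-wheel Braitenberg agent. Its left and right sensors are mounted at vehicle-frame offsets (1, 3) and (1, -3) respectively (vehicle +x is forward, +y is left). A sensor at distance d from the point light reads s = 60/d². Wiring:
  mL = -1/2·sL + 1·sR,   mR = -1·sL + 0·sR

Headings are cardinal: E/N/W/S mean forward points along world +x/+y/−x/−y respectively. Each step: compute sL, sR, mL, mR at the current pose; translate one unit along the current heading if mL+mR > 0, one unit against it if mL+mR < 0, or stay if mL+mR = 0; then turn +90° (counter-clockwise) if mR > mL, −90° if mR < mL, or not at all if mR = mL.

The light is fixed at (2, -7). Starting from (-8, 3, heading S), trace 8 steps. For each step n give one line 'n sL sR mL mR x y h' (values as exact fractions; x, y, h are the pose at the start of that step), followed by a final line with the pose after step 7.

n=0: pose=(-8,3,S); sL=6/13, sR=6/25; mL=3/325, mR=-6/13; mL+mR=-147/325 → advance -1; mR−mL=-153/325 → turn -1·90°
n=1: pose=(-8,4,W); sL=12/37, sR=60/317; mL=318/11729, mR=-12/37; mL+mR=-3486/11729 → advance -1; mR−mL=-4122/11729 → turn -1·90°
n=2: pose=(-7,4,N); sL=5/24, sR=1/3; mL=11/48, mR=-5/24; mL+mR=1/48 → advance +1; mR−mL=-7/16 → turn -1·90°
n=3: pose=(-7,5,E); sL=60/289, sR=12/29; mL=2598/8381, mR=-60/289; mL+mR=858/8381 → advance +1; mR−mL=-4338/8381 → turn -1·90°
n=4: pose=(-6,5,S); sL=30/73, sR=30/121; mL=375/8833, mR=-30/73; mL+mR=-3255/8833 → advance -1; mR−mL=-4005/8833 → turn -1·90°
n=5: pose=(-6,6,W); sL=60/181, sR=60/337; mL=750/60997, mR=-60/181; mL+mR=-19470/60997 → advance -1; mR−mL=-20970/60997 → turn -1·90°
n=6: pose=(-5,6,N); sL=15/74, sR=15/53; mL=1425/7844, mR=-15/74; mL+mR=-165/7844 → advance -1; mR−mL=-3015/7844 → turn -1·90°
n=7: pose=(-5,5,E); sL=20/87, sR=20/39; mL=150/377, mR=-20/87; mL+mR=190/1131 → advance +1; mR−mL=-710/1131 → turn -1·90°

0 6/13 6/25 3/325 -6/13 -8 3 S
1 12/37 60/317 318/11729 -12/37 -8 4 W
2 5/24 1/3 11/48 -5/24 -7 4 N
3 60/289 12/29 2598/8381 -60/289 -7 5 E
4 30/73 30/121 375/8833 -30/73 -6 5 S
5 60/181 60/337 750/60997 -60/181 -6 6 W
6 15/74 15/53 1425/7844 -15/74 -5 6 N
7 20/87 20/39 150/377 -20/87 -5 5 E
final -4 5 S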